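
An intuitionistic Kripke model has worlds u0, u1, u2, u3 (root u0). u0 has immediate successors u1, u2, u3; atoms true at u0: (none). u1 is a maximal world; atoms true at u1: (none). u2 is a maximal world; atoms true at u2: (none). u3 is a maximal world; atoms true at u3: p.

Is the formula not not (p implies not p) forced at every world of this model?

No

Not every world: u0 does not force not not (p implies not p).
u0 does not force not not (p implies not p) since u3 is accessible from u0 and u3 forces not (p implies not p).
u3 forces not (p implies not p): no world accessible from u3 forces p implies not p.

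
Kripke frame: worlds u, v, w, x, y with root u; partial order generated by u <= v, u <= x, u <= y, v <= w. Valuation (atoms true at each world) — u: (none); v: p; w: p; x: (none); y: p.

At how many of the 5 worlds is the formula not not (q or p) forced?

3

u: does not force it — u does not force not not (q or p) since x is accessible from u and x forces not (q or p).
v: forces it.
w: forces it.
x: does not force it.
y: forces it.
Worlds forcing the formula: {v, w, y}.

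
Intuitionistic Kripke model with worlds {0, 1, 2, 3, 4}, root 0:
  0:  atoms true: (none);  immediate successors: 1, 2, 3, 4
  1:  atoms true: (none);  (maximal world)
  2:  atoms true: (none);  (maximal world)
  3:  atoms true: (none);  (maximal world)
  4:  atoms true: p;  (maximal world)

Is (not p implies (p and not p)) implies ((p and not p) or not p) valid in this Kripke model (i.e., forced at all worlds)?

Not every world: 0 does not force (not p implies (p and not p)) implies ((p and not p) or not p).
0 does not force (not p implies (p and not p)) implies ((p and not p) or not p): at the accessible world 4, 4 forces not p implies (p and not p) but 4 does not force (p and not p) or not p.
4 does not force (p and not p) or not p: neither disjunct is forced at 4.
4 does not force p and not p since 4 fails not p.

No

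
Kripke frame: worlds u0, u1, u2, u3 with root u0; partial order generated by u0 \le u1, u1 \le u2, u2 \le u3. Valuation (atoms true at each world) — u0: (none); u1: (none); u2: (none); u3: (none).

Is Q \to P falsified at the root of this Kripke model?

No

u0 \Vdash Q \to P vacuously: no world accessible from u0 forces the antecedent Q.
So the root u0 forces Q \to P; the model is not a countermodel.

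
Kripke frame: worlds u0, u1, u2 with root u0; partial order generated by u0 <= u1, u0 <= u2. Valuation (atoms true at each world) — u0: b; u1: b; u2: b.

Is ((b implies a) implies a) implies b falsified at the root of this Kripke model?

No

u0 forces ((b implies a) implies a) implies b: every world accessible from u0 that forces (b implies a) implies a (namely u0, u1, u2) also forces b.
So the root u0 forces ((b implies a) implies a) implies b; the model is not a countermodel.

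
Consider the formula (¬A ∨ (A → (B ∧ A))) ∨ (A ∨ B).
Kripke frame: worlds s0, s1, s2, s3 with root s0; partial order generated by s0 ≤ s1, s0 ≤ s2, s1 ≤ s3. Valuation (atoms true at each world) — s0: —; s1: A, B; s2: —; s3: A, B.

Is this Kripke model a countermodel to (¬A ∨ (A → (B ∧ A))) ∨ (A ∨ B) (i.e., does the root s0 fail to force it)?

No

s0 ⊩ (¬A ∨ (A → (B ∧ A))) ∨ (A ∨ B) via the disjunct ¬A ∨ (A → (B ∧ A)).
So the root s0 forces (¬A ∨ (A → (B ∧ A))) ∨ (A ∨ B); the model is not a countermodel.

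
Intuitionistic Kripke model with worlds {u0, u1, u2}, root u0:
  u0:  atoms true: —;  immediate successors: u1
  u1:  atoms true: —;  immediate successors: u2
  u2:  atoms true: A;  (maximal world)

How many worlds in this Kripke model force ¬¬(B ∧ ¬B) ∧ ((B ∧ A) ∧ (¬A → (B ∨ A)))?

0

u0: does not force it — u0 ⊮ ¬¬(B ∧ ¬B) ∧ ((B ∧ A) ∧ (¬A → (B ∨ A))) since u0 fails ¬¬(B ∧ ¬B).
u1: does not force it.
u2: does not force it.
Worlds forcing the formula: { }.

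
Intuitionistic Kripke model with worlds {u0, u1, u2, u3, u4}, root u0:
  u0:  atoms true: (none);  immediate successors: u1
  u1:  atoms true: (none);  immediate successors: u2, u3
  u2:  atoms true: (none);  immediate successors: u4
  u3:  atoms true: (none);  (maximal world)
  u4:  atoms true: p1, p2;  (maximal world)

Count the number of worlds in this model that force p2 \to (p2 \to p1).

5

u0: forces it.
u1: forces it.
u2: forces it.
u3: forces it.
u4: forces it.
Worlds forcing the formula: {u0, u1, u2, u3, u4}.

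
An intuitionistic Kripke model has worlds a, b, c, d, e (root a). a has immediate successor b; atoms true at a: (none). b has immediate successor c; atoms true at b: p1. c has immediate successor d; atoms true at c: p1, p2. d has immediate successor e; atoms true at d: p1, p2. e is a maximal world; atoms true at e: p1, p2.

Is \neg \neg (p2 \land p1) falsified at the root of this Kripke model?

No

a \Vdash \neg \neg (p2 \land p1): no world accessible from a forces \neg (p2 \land p1).
So the root a forces \neg \neg (p2 \land p1); the model is not a countermodel.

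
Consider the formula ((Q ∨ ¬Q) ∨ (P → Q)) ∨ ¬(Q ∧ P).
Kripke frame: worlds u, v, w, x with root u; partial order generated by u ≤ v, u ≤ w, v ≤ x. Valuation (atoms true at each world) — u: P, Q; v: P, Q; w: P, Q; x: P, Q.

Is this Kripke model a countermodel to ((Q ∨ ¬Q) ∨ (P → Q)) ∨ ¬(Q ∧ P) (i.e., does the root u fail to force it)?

No

u ⊩ ((Q ∨ ¬Q) ∨ (P → Q)) ∨ ¬(Q ∧ P) via the disjunct (Q ∨ ¬Q) ∨ (P → Q).
So the root u forces ((Q ∨ ¬Q) ∨ (P → Q)) ∨ ¬(Q ∧ P); the model is not a countermodel.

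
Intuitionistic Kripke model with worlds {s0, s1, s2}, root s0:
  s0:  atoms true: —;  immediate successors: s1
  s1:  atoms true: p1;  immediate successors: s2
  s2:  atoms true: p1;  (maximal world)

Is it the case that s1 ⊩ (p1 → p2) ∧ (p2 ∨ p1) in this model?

s1 ⊮ (p1 → p2) ∧ (p2 ∨ p1) since s1 fails p1 → p2.

No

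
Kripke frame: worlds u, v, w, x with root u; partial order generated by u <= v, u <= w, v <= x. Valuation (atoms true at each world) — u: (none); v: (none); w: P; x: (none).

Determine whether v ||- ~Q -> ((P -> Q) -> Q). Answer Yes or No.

v ||-/- ~Q -> ((P -> Q) -> Q): already at v itself, v ||- ~Q but v ||-/- (P -> Q) -> Q.
v ||-/- (P -> Q) -> Q: already at v itself, v ||- P -> Q but v ||-/- Q.
v lacks atom Q, so v ||-/- Q.

No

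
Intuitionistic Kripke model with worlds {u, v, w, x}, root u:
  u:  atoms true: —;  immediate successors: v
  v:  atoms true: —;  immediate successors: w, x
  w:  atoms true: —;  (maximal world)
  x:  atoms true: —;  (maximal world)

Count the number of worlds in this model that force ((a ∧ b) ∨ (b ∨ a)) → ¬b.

u: forces it.
v: forces it.
w: forces it.
x: forces it.
Worlds forcing the formula: {u, v, w, x}.

4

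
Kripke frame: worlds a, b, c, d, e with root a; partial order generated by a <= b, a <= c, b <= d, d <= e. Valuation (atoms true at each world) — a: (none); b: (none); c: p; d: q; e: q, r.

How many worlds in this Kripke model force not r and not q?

a: does not force it — a does not force not r and not q since a fails not r.
b: does not force it — b does not force not r and not q since b fails not r.
c: forces it.
d: does not force it.
e: does not force it.
Worlds forcing the formula: {c}.

1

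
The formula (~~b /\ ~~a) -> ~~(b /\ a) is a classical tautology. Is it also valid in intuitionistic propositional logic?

This is the distribution of double negation over conjunction, which is intuitionistically derivable.
Assume ~~b, ~~a, and ~(b /\ a). From b we'd get ~a (since b /\ a is refuted), contradicting ~~a; so ~b, contradicting ~~b.

Yes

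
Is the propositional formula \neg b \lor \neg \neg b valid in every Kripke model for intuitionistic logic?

This is the weak law of excluded middle, which is not intuitionistically valid.
A Kripke countermodel: worlds w0, w1, w2; order generated by w0 \le w1, w0 \le w2; atoms true at each world — w0:{}; w1:{b}; w2:{}.
w0 \nVdash \neg b \lor \neg \neg b: neither disjunct is forced at w0.
w0 \nVdash \neg b since w1 is accessible from w0 and w1 \Vdash b.
So the root w0 does not force the formula.

No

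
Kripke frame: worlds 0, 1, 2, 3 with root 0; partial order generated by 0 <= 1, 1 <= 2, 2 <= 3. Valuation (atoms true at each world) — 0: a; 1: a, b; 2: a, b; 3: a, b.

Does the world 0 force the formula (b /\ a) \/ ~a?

0 ||-/- (b /\ a) \/ ~a: neither disjunct is forced at 0.
0 ||-/- b /\ a since 0 fails b.

No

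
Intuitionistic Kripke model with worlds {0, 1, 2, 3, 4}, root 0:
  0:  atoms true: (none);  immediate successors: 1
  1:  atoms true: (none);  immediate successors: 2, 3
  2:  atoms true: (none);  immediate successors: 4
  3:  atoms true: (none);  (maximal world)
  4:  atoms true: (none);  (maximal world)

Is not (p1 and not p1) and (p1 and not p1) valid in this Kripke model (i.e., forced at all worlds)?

No

Not every world: 0 does not force not (p1 and not p1) and (p1 and not p1).
0 does not force not (p1 and not p1) and (p1 and not p1) since 0 fails p1 and not p1.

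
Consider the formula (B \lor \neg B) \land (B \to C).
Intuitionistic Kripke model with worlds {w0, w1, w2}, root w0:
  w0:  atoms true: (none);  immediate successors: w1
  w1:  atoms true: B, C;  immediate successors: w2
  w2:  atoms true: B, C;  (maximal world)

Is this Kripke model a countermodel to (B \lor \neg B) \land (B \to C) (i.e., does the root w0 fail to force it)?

Yes

w0 \nVdash (B \lor \neg B) \land (B \to C) since w0 fails B \lor \neg B.
So the root w0 does not force (B \lor \neg B) \land (B \to C); the model is a countermodel.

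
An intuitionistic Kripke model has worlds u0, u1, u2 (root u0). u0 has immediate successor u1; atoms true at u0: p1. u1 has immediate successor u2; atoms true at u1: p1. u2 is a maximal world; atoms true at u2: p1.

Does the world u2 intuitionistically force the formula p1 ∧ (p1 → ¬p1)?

No

u2 ⊮ p1 ∧ (p1 → ¬p1) since u2 fails p1 → ¬p1.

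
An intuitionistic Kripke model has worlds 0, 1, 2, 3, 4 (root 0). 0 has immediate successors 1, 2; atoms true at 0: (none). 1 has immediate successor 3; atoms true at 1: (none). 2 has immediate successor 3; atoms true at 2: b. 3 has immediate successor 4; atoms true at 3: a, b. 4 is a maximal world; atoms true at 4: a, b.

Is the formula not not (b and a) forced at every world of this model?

0 forces not not (b and a): no world accessible from 0 forces not (b and a).
Since the root 0 forces not not (b and a) and forcing is persistent (monotone upward), every world forces it.

Yes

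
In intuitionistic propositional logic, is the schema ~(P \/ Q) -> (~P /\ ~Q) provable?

Yes

This is a constructively valid De Morgan direction (negated disjunction to conjunction of negations), which is intuitionistically derivable.
From ~(P \/ Q): if P held then P \/ Q would, contradiction — so ~P; similarly ~Q.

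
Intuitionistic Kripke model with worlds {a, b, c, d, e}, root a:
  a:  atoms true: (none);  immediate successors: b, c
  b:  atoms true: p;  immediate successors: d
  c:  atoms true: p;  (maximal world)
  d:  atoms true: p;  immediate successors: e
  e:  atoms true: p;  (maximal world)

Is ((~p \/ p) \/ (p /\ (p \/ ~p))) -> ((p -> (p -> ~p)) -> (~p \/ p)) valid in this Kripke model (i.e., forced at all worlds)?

a ||- ((~p \/ p) \/ (p /\ (p \/ ~p))) -> ((p -> (p -> ~p)) -> (~p \/ p)): every world accessible from a that forces (~p \/ p) \/ (p /\ (p \/ ~p)) (namely b, c, d, e) also forces (p -> (p -> ~p)) -> (~p \/ p).
Since the root a forces ((~p \/ p) \/ (p /\ (p \/ ~p))) -> ((p -> (p -> ~p)) -> (~p \/ p)) and forcing is persistent (monotone upward), every world forces it.

Yes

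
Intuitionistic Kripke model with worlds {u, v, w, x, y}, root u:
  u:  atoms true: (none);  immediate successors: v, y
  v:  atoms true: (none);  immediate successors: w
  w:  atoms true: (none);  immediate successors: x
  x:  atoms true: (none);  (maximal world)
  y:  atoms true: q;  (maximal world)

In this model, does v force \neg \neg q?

v \nVdash \neg \neg q since v is accessible from v and v \Vdash \neg q.
v \Vdash \neg q: no world accessible from v forces q.

No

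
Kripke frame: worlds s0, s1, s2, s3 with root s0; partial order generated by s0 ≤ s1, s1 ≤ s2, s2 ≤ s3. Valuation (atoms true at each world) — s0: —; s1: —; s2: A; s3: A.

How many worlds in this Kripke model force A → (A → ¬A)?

0

s0: does not force it — s0 ⊮ A → (A → ¬A): at the accessible world s2, s2 ⊩ A but s2 ⊮ A → ¬A.
s1: does not force it.
s2: does not force it.
s3: does not force it.
Worlds forcing the formula: { }.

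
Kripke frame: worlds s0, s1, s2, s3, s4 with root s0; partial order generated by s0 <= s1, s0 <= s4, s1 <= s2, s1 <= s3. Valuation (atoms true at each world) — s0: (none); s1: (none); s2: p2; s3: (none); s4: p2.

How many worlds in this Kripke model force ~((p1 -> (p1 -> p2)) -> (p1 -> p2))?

s0: does not force it — s0 ||-/- ~((p1 -> (p1 -> p2)) -> (p1 -> p2)) since s0 is accessible from s0 and s0 ||- (p1 -> (p1 -> p2)) -> (p1 -> p2).
s1: does not force it — s1 ||-/- ~((p1 -> (p1 -> p2)) -> (p1 -> p2)) since s1 is accessible from s1 and s1 ||- (p1 -> (p1 -> p2)) -> (p1 -> p2).
s2: does not force it — s2 ||-/- ~((p1 -> (p1 -> p2)) -> (p1 -> p2)) since s2 is accessible from s2 and s2 ||- (p1 -> (p1 -> p2)) -> (p1 -> p2).
s3: does not force it.
s4: does not force it.
Worlds forcing the formula: { }.

0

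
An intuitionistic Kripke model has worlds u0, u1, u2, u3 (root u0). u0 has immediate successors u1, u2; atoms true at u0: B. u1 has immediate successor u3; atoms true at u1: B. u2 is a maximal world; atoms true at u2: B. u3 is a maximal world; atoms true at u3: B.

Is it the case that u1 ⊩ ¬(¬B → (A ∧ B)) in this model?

No

u1 ⊮ ¬(¬B → (A ∧ B)) since u1 is accessible from u1 and u1 ⊩ ¬B → (A ∧ B).
u1 ⊩ ¬B → (A ∧ B) vacuously: no world accessible from u1 forces the antecedent ¬B.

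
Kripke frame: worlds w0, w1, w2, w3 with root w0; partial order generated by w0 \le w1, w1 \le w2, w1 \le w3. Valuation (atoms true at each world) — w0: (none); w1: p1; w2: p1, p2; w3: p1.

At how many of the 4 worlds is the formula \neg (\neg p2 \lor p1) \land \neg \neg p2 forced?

w0: does not force it — w0 \nVdash \neg (\neg p2 \lor p1) \land \neg \neg p2 since w0 fails \neg (\neg p2 \lor p1).
w1: does not force it.
w2: does not force it.
w3: does not force it.
Worlds forcing the formula: { }.

0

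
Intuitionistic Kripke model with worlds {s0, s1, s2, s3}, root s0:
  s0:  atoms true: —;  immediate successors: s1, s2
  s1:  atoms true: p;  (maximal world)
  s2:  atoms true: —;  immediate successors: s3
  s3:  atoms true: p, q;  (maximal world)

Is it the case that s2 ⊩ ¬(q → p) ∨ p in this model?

s2 ⊮ ¬(q → p) ∨ p: neither disjunct is forced at s2.
s2 ⊮ ¬(q → p) since s2 is accessible from s2 and s2 ⊩ q → p.
s2 ⊩ q → p: every world accessible from s2 that forces q (namely s3) also forces p.

No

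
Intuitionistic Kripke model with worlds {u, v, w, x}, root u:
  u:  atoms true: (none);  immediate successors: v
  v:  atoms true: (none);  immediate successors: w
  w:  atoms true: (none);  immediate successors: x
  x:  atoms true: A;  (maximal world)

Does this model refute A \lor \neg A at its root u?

Yes

u \nVdash A \lor \neg A: neither disjunct is forced at u.
u lacks atom A, so u \nVdash A.
So the root u does not force A \lor \neg A; the model is a countermodel.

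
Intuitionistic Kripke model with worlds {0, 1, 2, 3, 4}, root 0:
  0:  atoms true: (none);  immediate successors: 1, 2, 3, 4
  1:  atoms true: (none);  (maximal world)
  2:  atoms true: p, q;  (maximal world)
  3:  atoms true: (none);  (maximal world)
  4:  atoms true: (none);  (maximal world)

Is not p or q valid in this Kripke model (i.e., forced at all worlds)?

Not every world: 0 does not force not p or q.
0 does not force not p or q: neither disjunct is forced at 0.
0 does not force not p since 2 is accessible from 0 and 2 forces p.

No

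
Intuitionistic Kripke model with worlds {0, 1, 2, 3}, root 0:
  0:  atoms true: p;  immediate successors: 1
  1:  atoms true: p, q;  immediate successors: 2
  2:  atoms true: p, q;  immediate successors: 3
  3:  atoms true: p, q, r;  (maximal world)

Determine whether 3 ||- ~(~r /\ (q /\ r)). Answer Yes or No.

3 ||- ~(~r /\ (q /\ r)): no world accessible from 3 forces ~r /\ (q /\ r).

Yes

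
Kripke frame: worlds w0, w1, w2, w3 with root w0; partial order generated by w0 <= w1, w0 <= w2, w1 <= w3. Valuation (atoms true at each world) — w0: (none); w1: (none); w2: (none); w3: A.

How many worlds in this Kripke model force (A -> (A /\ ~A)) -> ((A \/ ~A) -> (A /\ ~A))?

w0: does not force it — w0 ||-/- (A -> (A /\ ~A)) -> ((A \/ ~A) -> (A /\ ~A)): at the accessible world w2, w2 ||- A -> (A /\ ~A) but w2 ||-/- (A \/ ~A) -> (A /\ ~A).
w1: forces it.
w2: does not force it — w2 ||-/- (A -> (A /\ ~A)) -> ((A \/ ~A) -> (A /\ ~A)): already at w2 itself, w2 ||- A -> (A /\ ~A) but w2 ||-/- (A \/ ~A) -> (A /\ ~A).
w3: forces it.
Worlds forcing the formula: {w1, w3}.

2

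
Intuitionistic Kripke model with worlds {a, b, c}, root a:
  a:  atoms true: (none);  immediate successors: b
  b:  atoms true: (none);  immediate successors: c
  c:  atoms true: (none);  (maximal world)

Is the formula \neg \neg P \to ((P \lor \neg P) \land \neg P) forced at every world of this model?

Yes

a \Vdash \neg \neg P \to ((P \lor \neg P) \land \neg P) vacuously: no world accessible from a forces the antecedent \neg \neg P.
Since the root a forces \neg \neg P \to ((P \lor \neg P) \land \neg P) and forcing is persistent (monotone upward), every world forces it.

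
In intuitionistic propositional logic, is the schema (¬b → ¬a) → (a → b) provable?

This is the converse of contraposition, which is not intuitionistically valid.
A Kripke countermodel: worlds s0, s1; order generated by s0 ≤ s1; atoms true at each world — s0:{a}; s1:{a,b}.
s0 ⊮ (¬b → ¬a) → (a → b): already at s0 itself, s0 ⊩ ¬b → ¬a but s0 ⊮ a → b.
s0 ⊮ a → b: already at s0 itself, s0 ⊩ a but s0 ⊮ b.
s0 lacks atom b, so s0 ⊮ b.
So the root s0 does not force the formula.

No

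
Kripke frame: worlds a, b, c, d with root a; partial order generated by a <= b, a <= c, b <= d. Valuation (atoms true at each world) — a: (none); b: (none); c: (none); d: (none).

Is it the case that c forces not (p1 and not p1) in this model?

c forces not (p1 and not p1): no world accessible from c forces p1 and not p1.

Yes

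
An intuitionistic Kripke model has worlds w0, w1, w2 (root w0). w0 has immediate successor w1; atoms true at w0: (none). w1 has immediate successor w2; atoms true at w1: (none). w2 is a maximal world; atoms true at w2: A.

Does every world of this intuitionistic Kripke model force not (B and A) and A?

Not every world: w0 does not force not (B and A) and A.
w0 does not force not (B and A) and A since w0 fails A.

No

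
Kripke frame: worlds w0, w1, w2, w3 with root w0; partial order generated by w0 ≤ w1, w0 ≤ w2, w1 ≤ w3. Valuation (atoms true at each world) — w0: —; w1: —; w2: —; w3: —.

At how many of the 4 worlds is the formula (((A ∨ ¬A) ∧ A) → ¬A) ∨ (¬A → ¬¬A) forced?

w0: forces it.
w1: forces it.
w2: forces it.
w3: forces it.
Worlds forcing the formula: {w0, w1, w2, w3}.

4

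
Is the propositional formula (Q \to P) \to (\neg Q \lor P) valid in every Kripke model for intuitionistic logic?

This is the material-implication-as-disjunction principle, which is not intuitionistically valid.
A Kripke countermodel: worlds 0, 1; order generated by 0 \le 1; atoms true at each world — 0:{}; 1:{P,Q}.
0 \nVdash (Q \to P) \to (\neg Q \lor P): already at 0 itself, 0 \Vdash Q \to P but 0 \nVdash \neg Q \lor P.
0 \nVdash \neg Q \lor P: neither disjunct is forced at 0.
0 \nVdash \neg Q since 1 is accessible from 0 and 1 \Vdash Q.
So the root 0 does not force the formula.

No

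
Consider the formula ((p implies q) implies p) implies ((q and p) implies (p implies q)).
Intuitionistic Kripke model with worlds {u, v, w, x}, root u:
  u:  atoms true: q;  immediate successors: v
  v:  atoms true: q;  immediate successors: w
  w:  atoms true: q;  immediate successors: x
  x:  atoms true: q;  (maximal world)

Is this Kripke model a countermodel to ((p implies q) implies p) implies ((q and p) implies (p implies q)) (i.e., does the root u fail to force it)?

No

u forces ((p implies q) implies p) implies ((q and p) implies (p implies q)) vacuously: no world accessible from u forces the antecedent (p implies q) implies p.
So the root u forces ((p implies q) implies p) implies ((q and p) implies (p implies q)); the model is not a countermodel.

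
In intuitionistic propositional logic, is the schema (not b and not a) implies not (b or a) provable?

Yes

This is a constructively valid De Morgan direction (conjunction of negations to negated disjunction), which is intuitionistically derivable.
If both not b and not a hold at a world, no accessible world forces b or forces a, so none forces b or a.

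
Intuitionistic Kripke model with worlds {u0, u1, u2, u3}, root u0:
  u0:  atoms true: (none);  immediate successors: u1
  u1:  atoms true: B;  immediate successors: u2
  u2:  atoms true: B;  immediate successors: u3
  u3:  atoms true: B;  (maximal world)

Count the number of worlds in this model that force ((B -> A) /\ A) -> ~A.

4

u0: forces it.
u1: forces it.
u2: forces it.
u3: forces it.
Worlds forcing the formula: {u0, u1, u2, u3}.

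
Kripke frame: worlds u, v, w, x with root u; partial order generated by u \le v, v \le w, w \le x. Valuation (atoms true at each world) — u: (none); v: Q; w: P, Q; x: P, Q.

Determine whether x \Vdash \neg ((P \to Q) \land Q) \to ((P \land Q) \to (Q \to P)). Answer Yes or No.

x \Vdash \neg ((P \to Q) \land Q) \to ((P \land Q) \to (Q \to P)) vacuously: no world accessible from x forces the antecedent \neg ((P \to Q) \land Q).

Yes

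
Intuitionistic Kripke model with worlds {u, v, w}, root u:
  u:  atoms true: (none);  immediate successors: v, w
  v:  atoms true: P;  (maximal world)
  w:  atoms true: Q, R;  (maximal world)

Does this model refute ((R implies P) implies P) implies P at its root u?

Yes

u does not force ((R implies P) implies P) implies P: already at u itself, u forces (R implies P) implies P but u does not force P.
u lacks atom P, so u does not force P.
So the root u does not force ((R implies P) implies P) implies P; the model is a countermodel.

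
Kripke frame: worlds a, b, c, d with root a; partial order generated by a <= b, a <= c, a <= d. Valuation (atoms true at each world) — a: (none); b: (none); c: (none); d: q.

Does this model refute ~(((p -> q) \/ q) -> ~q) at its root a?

a ||-/- ~(((p -> q) \/ q) -> ~q) since b is accessible from a and b ||- ((p -> q) \/ q) -> ~q.
b ||- ((p -> q) \/ q) -> ~q: every world accessible from b that forces (p -> q) \/ q (namely b) also forces ~q.
So the root a does not force ~(((p -> q) \/ q) -> ~q); the model is a countermodel.

Yes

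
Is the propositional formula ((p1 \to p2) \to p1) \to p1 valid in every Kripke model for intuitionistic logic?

This is Peirce's law, which is not intuitionistically valid.
A Kripke countermodel: worlds w0, w1; order generated by w0 \le w1; atoms true at each world — w0:{}; w1:{p1}.
w0 \nVdash ((p1 \to p2) \to p1) \to p1: already at w0 itself, w0 \Vdash (p1 \to p2) \to p1 but w0 \nVdash p1.
w0 lacks atom p1, so w0 \nVdash p1.
So the root w0 does not force the formula.

No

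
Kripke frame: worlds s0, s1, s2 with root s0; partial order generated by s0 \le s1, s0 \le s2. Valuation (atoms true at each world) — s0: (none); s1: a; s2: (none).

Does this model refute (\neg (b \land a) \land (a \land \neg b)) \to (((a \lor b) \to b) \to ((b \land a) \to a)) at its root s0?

No

s0 \Vdash (\neg (b \land a) \land (a \land \neg b)) \to (((a \lor b) \to b) \to ((b \land a) \to a)): every world accessible from s0 that forces \neg (b \land a) \land (a \land \neg b) (namely s1) also forces ((a \lor b) \to b) \to ((b \land a) \to a).
So the root s0 forces (\neg (b \land a) \land (a \land \neg b)) \to (((a \lor b) \to b) \to ((b \land a) \to a)); the model is not a countermodel.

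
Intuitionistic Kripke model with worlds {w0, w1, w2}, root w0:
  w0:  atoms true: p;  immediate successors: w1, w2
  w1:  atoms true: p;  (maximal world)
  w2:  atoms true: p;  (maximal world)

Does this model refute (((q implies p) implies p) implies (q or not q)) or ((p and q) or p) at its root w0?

No

w0 forces (((q implies p) implies p) implies (q or not q)) or ((p and q) or p) via the disjunct ((q implies p) implies p) implies (q or not q).
So the root w0 forces (((q implies p) implies p) implies (q or not q)) or ((p and q) or p); the model is not a countermodel.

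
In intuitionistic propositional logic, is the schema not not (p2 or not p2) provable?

Yes

This is the double negation of excluded middle, which is intuitionistically derivable.
Assuming not (p2 or not p2): from p2 we'd get p2 or not p2, so not p2; but then p2 or not p2 again — contradiction. Hence not not (p2 or not p2).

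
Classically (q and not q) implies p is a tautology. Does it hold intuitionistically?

Yes

This is an instance of ex falso quodlibet, which is intuitionistically derivable.
No world can force both q and not q, so the antecedent q and not q is never forced and the implication holds vacuously at every world.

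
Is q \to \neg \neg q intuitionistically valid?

Yes

This is double-negation introduction, which is intuitionistically derivable.
If a world forces q then every accessible world forces q (persistence), so none forces \neg q; hence \neg \neg q.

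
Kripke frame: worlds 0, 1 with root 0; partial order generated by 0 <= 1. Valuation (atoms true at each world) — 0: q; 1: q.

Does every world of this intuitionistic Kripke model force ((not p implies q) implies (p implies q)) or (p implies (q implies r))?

0 forces ((not p implies q) implies (p implies q)) or (p implies (q implies r)) via the disjunct (not p implies q) implies (p implies q).
Since the root 0 forces ((not p implies q) implies (p implies q)) or (p implies (q implies r)) and forcing is persistent (monotone upward), every world forces it.

Yes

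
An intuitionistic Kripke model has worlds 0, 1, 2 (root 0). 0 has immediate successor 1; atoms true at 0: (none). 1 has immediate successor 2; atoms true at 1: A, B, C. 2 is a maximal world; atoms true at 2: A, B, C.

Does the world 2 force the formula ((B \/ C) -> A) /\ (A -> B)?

2 ||- ((B \/ C) -> A) /\ (A -> B) since 2 forces both conjuncts.

Yes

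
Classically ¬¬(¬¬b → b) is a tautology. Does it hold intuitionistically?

This is the double negation of double-negation elimination, which is intuitionistically derivable.
By Glivenko's theorem the double negation of any classical propositional tautology is intuitionistically provable; ¬¬b → b is classically a tautology.

Yes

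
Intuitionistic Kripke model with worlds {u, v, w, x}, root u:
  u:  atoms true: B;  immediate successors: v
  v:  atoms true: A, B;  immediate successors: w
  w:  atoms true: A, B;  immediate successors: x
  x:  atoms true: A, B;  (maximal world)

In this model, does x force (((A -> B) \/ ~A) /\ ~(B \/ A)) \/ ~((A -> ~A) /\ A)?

Yes

x ||- (((A -> B) \/ ~A) /\ ~(B \/ A)) \/ ~((A -> ~A) /\ A) via the disjunct ~((A -> ~A) /\ A).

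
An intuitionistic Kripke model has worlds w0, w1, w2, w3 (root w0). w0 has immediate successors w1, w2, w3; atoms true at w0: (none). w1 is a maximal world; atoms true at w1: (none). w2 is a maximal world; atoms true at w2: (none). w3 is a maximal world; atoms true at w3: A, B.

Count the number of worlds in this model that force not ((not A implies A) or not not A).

w0: does not force it — w0 does not force not ((not A implies A) or not not A) since w3 is accessible from w0 and w3 forces (not A implies A) or not not A.
w1: forces it.
w2: forces it.
w3: does not force it.
Worlds forcing the formula: {w1, w2}.

2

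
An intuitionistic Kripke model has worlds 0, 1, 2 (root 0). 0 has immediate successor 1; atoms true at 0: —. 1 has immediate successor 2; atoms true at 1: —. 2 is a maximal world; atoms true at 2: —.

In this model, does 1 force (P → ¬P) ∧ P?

1 ⊮ (P → ¬P) ∧ P since 1 fails P.

No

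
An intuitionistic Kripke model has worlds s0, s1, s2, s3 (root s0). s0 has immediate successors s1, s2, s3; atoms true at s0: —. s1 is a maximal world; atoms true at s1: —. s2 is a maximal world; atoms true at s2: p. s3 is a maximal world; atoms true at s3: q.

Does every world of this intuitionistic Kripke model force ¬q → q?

No

Not every world: s0 ⊮ ¬q → q.
s0 ⊮ ¬q → q: at the accessible world s1, s1 ⊩ ¬q but s1 ⊮ q.
s1 lacks atom q, so s1 ⊮ q.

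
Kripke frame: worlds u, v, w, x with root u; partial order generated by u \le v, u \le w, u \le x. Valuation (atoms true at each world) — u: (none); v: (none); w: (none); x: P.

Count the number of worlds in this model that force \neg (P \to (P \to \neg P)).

1

u: does not force it — u \nVdash \neg (P \to (P \to \neg P)) since v is accessible from u and v \Vdash P \to (P \to \neg P).
v: does not force it.
w: does not force it.
x: forces it.
Worlds forcing the formula: {x}.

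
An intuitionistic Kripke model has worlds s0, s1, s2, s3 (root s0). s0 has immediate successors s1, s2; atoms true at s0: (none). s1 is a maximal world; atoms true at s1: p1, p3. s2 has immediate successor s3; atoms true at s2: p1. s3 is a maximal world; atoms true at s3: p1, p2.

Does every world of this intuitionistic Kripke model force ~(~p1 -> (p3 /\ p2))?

No

Not every world: s0 ||-/- ~(~p1 -> (p3 /\ p2)).
s0 ||-/- ~(~p1 -> (p3 /\ p2)) since s0 is accessible from s0 and s0 ||- ~p1 -> (p3 /\ p2).
s0 ||- ~p1 -> (p3 /\ p2) vacuously: no world accessible from s0 forces the antecedent ~p1.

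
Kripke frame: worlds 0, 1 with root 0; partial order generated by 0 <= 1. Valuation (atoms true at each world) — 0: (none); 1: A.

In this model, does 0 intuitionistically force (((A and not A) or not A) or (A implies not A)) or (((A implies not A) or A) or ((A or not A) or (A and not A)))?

0 does not force (((A and not A) or not A) or (A implies not A)) or (((A implies not A) or A) or ((A or not A) or (A and not A))): neither disjunct is forced at 0.
0 does not force ((A and not A) or not A) or (A implies not A): neither disjunct is forced at 0.
0 does not force (A and not A) or not A: neither disjunct is forced at 0.
0 does not force A and not A since 0 fails A.

No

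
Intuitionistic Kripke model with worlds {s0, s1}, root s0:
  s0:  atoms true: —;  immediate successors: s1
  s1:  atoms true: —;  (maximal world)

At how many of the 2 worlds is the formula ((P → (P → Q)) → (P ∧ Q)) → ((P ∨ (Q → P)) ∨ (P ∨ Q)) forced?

2

s0: forces it.
s1: forces it.
Worlds forcing the formula: {s0, s1}.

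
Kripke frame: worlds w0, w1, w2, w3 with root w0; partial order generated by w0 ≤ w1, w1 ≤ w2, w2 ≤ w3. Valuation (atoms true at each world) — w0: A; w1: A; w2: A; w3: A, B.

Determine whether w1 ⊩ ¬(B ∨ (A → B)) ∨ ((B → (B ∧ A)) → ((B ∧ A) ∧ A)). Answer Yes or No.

No

w1 ⊮ ¬(B ∨ (A → B)) ∨ ((B → (B ∧ A)) → ((B ∧ A) ∧ A)): neither disjunct is forced at w1.
w1 ⊮ ¬(B ∨ (A → B)) since w3 is accessible from w1 and w3 ⊩ B ∨ (A → B).
w3 ⊩ B ∨ (A → B) via the disjunct B.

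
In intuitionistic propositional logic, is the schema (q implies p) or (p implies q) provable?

No

This is the Gödel–Dummett linearity axiom, which is not intuitionistically valid.
A Kripke countermodel: worlds s0, s1, s2; order generated by s0 <= s1, s0 <= s2; atoms true at each world — s0:{}; s1:{q}; s2:{p}.
s0 does not force (q implies p) or (p implies q): neither disjunct is forced at s0.
s0 does not force q implies p: at the accessible world s1, s1 forces q but s1 does not force p.
s1 lacks atom p, so s1 does not force p.
So the root s0 does not force the formula.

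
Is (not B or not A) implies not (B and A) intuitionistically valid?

This is a constructively valid De Morgan direction (disjunction of negations to negated conjunction), which is intuitionistically derivable.
If not B holds at a world then no accessible world forces B, hence none forces B and A; likewise for not A.

Yes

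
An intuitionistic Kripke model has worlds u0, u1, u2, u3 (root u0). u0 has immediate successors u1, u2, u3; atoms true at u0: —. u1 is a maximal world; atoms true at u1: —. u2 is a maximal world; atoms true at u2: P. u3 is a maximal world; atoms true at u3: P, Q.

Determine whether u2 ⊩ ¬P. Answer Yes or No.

No

u2 ⊮ ¬P since u2 is accessible from u2 and u2 ⊩ P.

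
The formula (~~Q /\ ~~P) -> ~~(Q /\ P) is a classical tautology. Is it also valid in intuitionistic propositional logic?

Yes

This is the distribution of double negation over conjunction, which is intuitionistically derivable.
Assume ~~Q, ~~P, and ~(Q /\ P). From Q we'd get ~P (since Q /\ P is refuted), contradicting ~~P; so ~Q, contradicting ~~Q.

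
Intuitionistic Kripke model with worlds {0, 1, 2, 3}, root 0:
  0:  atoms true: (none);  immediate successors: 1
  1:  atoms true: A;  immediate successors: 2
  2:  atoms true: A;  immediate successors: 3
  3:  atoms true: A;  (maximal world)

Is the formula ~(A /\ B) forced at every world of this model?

Yes

0 ||- ~(A /\ B): no world accessible from 0 forces A /\ B.
Since the root 0 forces ~(A /\ B) and forcing is persistent (monotone upward), every world forces it.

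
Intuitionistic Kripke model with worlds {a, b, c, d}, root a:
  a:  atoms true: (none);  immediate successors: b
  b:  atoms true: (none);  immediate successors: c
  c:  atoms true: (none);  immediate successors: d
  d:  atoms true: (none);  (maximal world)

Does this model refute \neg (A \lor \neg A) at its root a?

a \nVdash \neg (A \lor \neg A) since a is accessible from a and a \Vdash A \lor \neg A.
a \Vdash A \lor \neg A via the disjunct \neg A.
So the root a does not force \neg (A \lor \neg A); the model is a countermodel.

Yes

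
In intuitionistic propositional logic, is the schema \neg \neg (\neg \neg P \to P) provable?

Yes

This is the double negation of double-negation elimination, which is intuitionistically derivable.
By Glivenko's theorem the double negation of any classical propositional tautology is intuitionistically provable; \neg \neg P \to P is classically a tautology.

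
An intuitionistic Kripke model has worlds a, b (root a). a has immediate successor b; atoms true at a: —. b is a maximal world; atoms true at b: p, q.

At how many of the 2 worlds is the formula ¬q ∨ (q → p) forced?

a: forces it.
b: forces it.
Worlds forcing the formula: {a, b}.

2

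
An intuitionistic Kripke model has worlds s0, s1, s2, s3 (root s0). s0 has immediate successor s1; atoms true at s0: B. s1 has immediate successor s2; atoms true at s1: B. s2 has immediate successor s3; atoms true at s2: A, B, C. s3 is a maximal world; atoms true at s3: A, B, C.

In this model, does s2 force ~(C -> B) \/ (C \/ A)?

s2 ||- ~(C -> B) \/ (C \/ A) via the disjunct C \/ A.

Yes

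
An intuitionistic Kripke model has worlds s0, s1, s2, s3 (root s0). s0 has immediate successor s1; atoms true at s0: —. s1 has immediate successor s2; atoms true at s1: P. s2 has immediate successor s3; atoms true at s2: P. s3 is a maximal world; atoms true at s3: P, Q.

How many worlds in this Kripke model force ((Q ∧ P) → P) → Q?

s0: does not force it — s0 ⊮ ((Q ∧ P) → P) → Q: already at s0 itself, s0 ⊩ (Q ∧ P) → P but s0 ⊮ Q.
s1: does not force it — s1 ⊮ ((Q ∧ P) → P) → Q: already at s1 itself, s1 ⊩ (Q ∧ P) → P but s1 ⊮ Q.
s2: does not force it — s2 ⊮ ((Q ∧ P) → P) → Q: already at s2 itself, s2 ⊩ (Q ∧ P) → P but s2 ⊮ Q.
s3: forces it.
Worlds forcing the formula: {s3}.

1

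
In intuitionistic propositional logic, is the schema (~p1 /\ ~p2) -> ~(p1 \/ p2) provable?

Yes

This is a constructively valid De Morgan direction (conjunction of negations to negated disjunction), which is intuitionistically derivable.
If both ~p1 and ~p2 hold at a world, no accessible world forces p1 or forces p2, so none forces p1 \/ p2.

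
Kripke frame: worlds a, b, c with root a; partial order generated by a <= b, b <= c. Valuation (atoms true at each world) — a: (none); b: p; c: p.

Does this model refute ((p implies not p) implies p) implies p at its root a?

Yes

a does not force ((p implies not p) implies p) implies p: already at a itself, a forces (p implies not p) implies p but a does not force p.
a lacks atom p, so a does not force p.
So the root a does not force ((p implies not p) implies p) implies p; the model is a countermodel.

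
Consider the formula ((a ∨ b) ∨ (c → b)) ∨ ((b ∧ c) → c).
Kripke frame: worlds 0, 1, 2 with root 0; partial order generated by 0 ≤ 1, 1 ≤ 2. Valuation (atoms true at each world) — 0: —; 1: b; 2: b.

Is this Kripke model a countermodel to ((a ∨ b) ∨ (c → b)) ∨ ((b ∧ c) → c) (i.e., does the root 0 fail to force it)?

0 ⊩ ((a ∨ b) ∨ (c → b)) ∨ ((b ∧ c) → c) via the disjunct (a ∨ b) ∨ (c → b).
So the root 0 forces ((a ∨ b) ∨ (c → b)) ∨ ((b ∧ c) → c); the model is not a countermodel.

No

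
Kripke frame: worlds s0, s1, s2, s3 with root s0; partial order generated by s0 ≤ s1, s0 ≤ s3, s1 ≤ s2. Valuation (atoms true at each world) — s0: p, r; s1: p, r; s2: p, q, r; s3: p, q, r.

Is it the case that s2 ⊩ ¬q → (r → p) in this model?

Yes

s2 ⊩ ¬q → (r → p) vacuously: no world accessible from s2 forces the antecedent ¬q.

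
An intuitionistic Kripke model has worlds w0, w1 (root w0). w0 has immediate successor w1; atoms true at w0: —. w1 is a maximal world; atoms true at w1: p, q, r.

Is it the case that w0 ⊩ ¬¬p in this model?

w0 ⊩ ¬¬p: no world accessible from w0 forces ¬p.

Yes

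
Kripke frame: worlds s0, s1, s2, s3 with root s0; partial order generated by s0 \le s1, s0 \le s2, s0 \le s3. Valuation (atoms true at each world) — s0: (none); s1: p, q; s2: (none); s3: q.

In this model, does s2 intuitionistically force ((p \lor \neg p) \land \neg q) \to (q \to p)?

Yes

s2 \Vdash ((p \lor \neg p) \land \neg q) \to (q \to p): every world accessible from s2 that forces (p \lor \neg p) \land \neg q (namely s2) also forces q \to p.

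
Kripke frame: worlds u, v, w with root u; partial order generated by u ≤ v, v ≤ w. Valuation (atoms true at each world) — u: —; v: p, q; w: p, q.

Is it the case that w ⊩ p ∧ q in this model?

Yes

w ⊩ p ∧ q since w forces both conjuncts.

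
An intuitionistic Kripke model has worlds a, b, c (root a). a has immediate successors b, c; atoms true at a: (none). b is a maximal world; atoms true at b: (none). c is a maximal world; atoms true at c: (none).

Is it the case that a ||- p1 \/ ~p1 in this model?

Yes

a ||- p1 \/ ~p1 via the disjunct ~p1.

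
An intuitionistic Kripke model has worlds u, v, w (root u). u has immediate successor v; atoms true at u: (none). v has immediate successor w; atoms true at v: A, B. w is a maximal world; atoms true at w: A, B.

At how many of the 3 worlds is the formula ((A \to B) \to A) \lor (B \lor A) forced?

u: does not force it — u \nVdash ((A \to B) \to A) \lor (B \lor A): neither disjunct is forced at u.
v: forces it.
w: forces it.
Worlds forcing the formula: {v, w}.

2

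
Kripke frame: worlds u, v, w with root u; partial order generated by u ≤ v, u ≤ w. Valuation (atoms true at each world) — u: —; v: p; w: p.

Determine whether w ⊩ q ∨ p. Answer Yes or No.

w ⊩ q ∨ p via the disjunct p.

Yes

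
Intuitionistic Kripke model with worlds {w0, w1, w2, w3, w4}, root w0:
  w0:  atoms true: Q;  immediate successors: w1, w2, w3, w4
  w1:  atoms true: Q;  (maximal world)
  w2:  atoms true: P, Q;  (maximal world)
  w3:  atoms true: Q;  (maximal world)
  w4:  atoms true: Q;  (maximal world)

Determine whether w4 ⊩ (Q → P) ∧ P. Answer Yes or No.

No

w4 ⊮ (Q → P) ∧ P since w4 fails Q → P.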